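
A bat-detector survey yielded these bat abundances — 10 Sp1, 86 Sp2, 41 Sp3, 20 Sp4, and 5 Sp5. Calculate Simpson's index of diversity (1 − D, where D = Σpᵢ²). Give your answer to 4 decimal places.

0.6341

Total N = 10+86+41+20+5 = 162, so the proportions are 0.061728, 0.530864, 0.253086, 0.123457, 0.030864 (working shown to 6 dp, full precision carried).
D = 0.061728² + 0.530864² + 0.253086² + 0.123457² + 0.030864² = 0.003810 + 0.281817 + 0.064053 + 0.015242 + 0.000953 = 0.365874.
So 1 − D = 0.634126, i.e. 0.6341 to 4 decimal places.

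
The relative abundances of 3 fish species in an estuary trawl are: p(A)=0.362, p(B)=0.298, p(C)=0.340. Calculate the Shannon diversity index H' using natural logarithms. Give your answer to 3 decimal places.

1.095

Each pᵢ ln pᵢ term (working shown to 5 dp, full precision carried): 0.362×(-1.01611)=-0.36783, 0.298×(-1.21066)=-0.36078, 0.34×(-1.07881)=-0.36680.
Sum = -1.09540, so H' = 1.095.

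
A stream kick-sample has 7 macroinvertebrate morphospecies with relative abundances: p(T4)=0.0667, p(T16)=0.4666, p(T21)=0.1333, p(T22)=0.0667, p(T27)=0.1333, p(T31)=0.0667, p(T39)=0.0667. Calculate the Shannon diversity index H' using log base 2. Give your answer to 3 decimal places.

2.330

Each pᵢ log₂ pᵢ term (working shown to 5 dp, full precision carried): 0.0667×(-3.90617)=-0.26054, 0.4666×(-1.09974)=-0.51314, 0.1333×(-2.90725)=-0.38754, 0.0667×(-3.90617)=-0.26054, 0.1333×(-2.90725)=-0.38754, 0.0667×(-3.90617)=-0.26054, 0.0667×(-3.90617)=-0.26054.
Sum = -2.33038, so H' = 2.330.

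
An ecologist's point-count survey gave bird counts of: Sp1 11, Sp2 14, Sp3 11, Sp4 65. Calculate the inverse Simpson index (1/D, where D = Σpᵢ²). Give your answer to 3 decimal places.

Total N = 11+14+11+65 = 101, so the proportions are 0.108911, 0.138614, 0.108911, 0.643564 (working shown to 6 dp, full precision carried).
D = 0.108911² + 0.138614² + 0.108911² + 0.643564² = 0.011862 + 0.019214 + 0.011862 + 0.414175 = 0.457112.
So 1/D = 2.18765, i.e. 2.188 to 3 decimal places.

2.188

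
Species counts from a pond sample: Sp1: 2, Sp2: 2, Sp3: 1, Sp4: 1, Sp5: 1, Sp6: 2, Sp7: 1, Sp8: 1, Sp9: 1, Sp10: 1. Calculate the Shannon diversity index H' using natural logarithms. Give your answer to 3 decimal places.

2.245

Total N = 2+2+1+1+1+2+1+1+1+1 = 13, so the proportions are 0.15385, 0.15385, 0.07692, 0.07692, 0.07692, 0.15385, 0.07692, 0.07692, 0.07692, 0.07692 (working shown to 5 dp, full precision carried).
Each pᵢ ln pᵢ term: 0.15385×(-1.87180)=-0.28797, 0.15385×(-1.87180)=-0.28797, 0.07692×(-2.56495)=-0.19730, 0.07692×(-2.56495)=-0.19730, 0.07692×(-2.56495)=-0.19730, 0.15385×(-1.87180)=-0.28797, 0.07692×(-2.56495)=-0.19730, 0.07692×(-2.56495)=-0.19730, 0.07692×(-2.56495)=-0.19730, 0.07692×(-2.56495)=-0.19730.
Sum = -2.24504, so H' = 2.245.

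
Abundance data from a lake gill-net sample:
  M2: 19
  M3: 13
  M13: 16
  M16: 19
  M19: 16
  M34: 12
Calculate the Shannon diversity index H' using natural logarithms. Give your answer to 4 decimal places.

1.7773

Total N = 19+13+16+19+16+12 = 95, so the proportions are 0.2, 0.136842, 0.168421, 0.2, 0.168421, 0.126316 (working shown to 6 dp, full precision carried).
Each pᵢ ln pᵢ term: 0.2×(-1.609438)=-0.321888, 0.136842×(-1.988928)=-0.272169, 0.168421×(-1.781288)=-0.300006, 0.2×(-1.609438)=-0.321888, 0.168421×(-1.781288)=-0.300006, 0.126316×(-2.068970)=-0.261344.
Sum = -1.777301, so H' = 1.7773.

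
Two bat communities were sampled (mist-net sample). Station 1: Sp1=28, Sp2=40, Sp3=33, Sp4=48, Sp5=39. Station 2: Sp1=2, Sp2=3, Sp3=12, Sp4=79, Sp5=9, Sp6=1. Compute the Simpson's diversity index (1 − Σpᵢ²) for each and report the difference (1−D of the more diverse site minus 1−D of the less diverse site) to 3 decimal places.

Station 1: N=188, proportions 0.148936, 0.212766, 0.175532, 0.255319, 0.207447, giving 1−D = 0.793515 (working shown to 6 dp, full precision carried).
Station 2: N=106, proportions 0.018868, 0.028302, 0.113208, 0.745283, 0.084906, 0.009434, giving 1−D = 0.423282.
Difference = |0.793515 − 0.423282| = 0.370233, i.e. 0.370 to 3 decimal places.

0.370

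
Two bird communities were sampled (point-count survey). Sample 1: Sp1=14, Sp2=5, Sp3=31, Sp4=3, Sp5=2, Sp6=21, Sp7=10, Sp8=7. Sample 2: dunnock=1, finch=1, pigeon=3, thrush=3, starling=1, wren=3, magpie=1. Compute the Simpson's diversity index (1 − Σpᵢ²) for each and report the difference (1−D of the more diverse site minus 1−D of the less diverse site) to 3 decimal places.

Sample 1: N=93, proportions 0.15054, 0.05376, 0.33333, 0.03226, 0.02151, 0.22581, 0.10753, 0.07527, giving 1−D = 0.79362 (working shown to 5 dp, full precision carried).
Sample 2: N=13, proportions 0.07692, 0.07692, 0.23077, 0.23077, 0.07692, 0.23077, 0.07692, giving 1−D = 0.81657.
Difference = |0.79362 − 0.81657| = 0.02295, i.e. 0.023 to 3 decimal places.

0.023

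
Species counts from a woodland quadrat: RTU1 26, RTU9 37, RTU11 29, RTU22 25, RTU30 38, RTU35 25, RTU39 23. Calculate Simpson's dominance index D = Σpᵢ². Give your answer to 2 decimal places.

0.15

Total N = 26+37+29+25+38+25+23 = 203, so the proportions are 0.1281, 0.1823, 0.1429, 0.1232, 0.1872, 0.1232, 0.1133 (working shown to 4 dp, full precision carried).
D = 0.1281² + 0.1823² + 0.1429² + 0.1232² + 0.1872² + 0.1232² + 0.1133² = 0.0164 + 0.0332 + 0.0204 + 0.0152 + 0.0350 + 0.0152 + 0.0128 = 0.1482.
To 2 decimal places, D = 0.15.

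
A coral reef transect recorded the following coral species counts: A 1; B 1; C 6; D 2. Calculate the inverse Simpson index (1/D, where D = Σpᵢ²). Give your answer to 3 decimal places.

Total N = 1+1+6+2 = 10, so the proportions are 0.1, 0.1, 0.6, 0.2 (working shown to 6 dp, full precision carried).
D = 0.1² + 0.1² + 0.6² + 0.2² = 0.010000 + 0.010000 + 0.360000 + 0.040000 = 0.420000.
So 1/D = 2.38095, i.e. 2.381 to 3 decimal places.

2.381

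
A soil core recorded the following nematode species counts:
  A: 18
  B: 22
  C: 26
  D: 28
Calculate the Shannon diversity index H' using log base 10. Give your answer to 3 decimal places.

0.596

Total N = 18+22+26+28 = 94, so the proportions are 0.19149, 0.23404, 0.2766, 0.29787 (working shown to 5 dp, full precision carried).
Each pᵢ log₁₀ pᵢ term: 0.19149×(-0.71786)=-0.13746, 0.23404×(-0.63071)=-0.14761, 0.2766×(-0.55815)=-0.15438, 0.29787×(-0.52597)=-0.15667.
Sum = -0.59613, so H' = 0.596.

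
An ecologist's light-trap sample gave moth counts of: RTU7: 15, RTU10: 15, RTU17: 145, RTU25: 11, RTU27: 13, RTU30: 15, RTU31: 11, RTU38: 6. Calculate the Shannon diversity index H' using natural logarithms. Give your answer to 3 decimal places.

Total N = 15+15+145+11+13+15+11+6 = 231, so the proportions are 0.06494, 0.06494, 0.62771, 0.04762, 0.05628, 0.06494, 0.04762, 0.02597 (working shown to 5 dp, full precision carried).
Each pᵢ ln pᵢ term: 0.06494×(-2.73437)=-0.17756, 0.06494×(-2.73437)=-0.17756, 0.62771×(-0.46568)=-0.29231, 0.04762×(-3.04452)=-0.14498, 0.05628×(-2.87747)=-0.16194, 0.06494×(-2.73437)=-0.17756, 0.04762×(-3.04452)=-0.14498, 0.02597×(-3.65066)=-0.09482.
Sum = -1.37169, so H' = 1.372.

1.372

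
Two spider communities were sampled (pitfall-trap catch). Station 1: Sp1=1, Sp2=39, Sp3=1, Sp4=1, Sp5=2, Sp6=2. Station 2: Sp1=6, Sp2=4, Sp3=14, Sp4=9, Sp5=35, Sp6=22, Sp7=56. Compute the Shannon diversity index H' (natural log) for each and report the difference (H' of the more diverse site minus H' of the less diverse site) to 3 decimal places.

Station 1: N=46, proportions 0.02174, 0.84783, 0.02174, 0.02174, 0.04348, 0.04348, giving H' = 0.66230 (working shown to 5 dp, full precision carried).
Station 2: N=146, proportions 0.0411, 0.0274, 0.09589, 0.06164, 0.23973, 0.15068, 0.38356, giving H' = 1.62143.
Difference = |0.66230 − 1.62143| = 0.95913, i.e. 0.959 to 3 decimal places.

0.959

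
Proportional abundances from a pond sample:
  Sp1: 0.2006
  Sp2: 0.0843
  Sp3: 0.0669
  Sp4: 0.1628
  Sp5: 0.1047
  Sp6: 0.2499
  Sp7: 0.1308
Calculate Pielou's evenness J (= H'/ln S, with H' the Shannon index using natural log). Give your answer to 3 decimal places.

0.954

H' = −Σ pᵢ ln pᵢ = −((-0.32225) + (-0.20851) + (-0.18093) + (-0.29552) + (-0.23627) + (-0.34653) + (-0.26606)) = 1.85608 (working shown to 5 dp, full precision carried).
With S = 7 species, ln S = 1.94591, so J = 1.85608/1.94591 = 0.95384, i.e. 0.954 to 3 decimal places.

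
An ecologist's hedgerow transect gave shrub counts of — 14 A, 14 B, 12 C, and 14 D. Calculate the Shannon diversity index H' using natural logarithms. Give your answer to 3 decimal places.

1.384

Total N = 14+14+12+14 = 54, so the proportions are 0.25926, 0.25926, 0.22222, 0.25926 (working shown to 5 dp, full precision carried).
Each pᵢ ln pᵢ term: 0.25926×(-1.34993)=-0.34998, 0.25926×(-1.34993)=-0.34998, 0.22222×(-1.50408)=-0.33424, 0.25926×(-1.34993)=-0.34998.
Sum = -1.38418, so H' = 1.384.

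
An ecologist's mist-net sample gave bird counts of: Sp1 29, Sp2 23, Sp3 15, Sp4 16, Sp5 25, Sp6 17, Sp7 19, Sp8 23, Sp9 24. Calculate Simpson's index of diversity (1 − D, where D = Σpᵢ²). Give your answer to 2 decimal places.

Total N = 29+23+15+16+25+17+19+23+24 = 191, so the proportions are 0.1518, 0.1204, 0.0785, 0.0838, 0.1309, 0.089, 0.0995, 0.1204, 0.1257 (working shown to 4 dp, full precision carried).
D = 0.1518² + 0.1204² + 0.0785² + 0.0838² + 0.1309² + 0.089² + 0.0995² + 0.1204² + 0.1257² = 0.0231 + 0.0145 + 0.0062 + 0.0070 + 0.0171 + 0.0079 + 0.0099 + 0.0145 + 0.0158 = 0.1160.
So 1 − D = 0.8840, i.e. 0.88 to 2 decimal places.

0.88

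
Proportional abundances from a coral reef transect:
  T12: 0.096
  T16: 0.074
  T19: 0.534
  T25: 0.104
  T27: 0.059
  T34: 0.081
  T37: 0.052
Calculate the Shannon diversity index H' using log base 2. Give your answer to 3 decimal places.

Each pᵢ log₂ pᵢ term (working shown to 5 dp, full precision carried): 0.096×(-3.38082)=-0.32456, 0.074×(-3.75633)=-0.27797, 0.534×(-0.90509)=-0.48332, 0.104×(-3.26534)=-0.33960, 0.059×(-4.08314)=-0.24091, 0.081×(-3.62593)=-0.29370, 0.052×(-4.26534)=-0.22180.
Sum = -2.18184, so H' = 2.182.

2.182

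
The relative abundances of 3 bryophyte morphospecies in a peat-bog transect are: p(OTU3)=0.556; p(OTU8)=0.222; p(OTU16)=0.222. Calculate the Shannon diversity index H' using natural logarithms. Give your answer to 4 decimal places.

0.9946

Each pᵢ ln pᵢ term (working shown to 6 dp, full precision carried): 0.556×(-0.586987)=-0.326365, 0.222×(-1.505078)=-0.334127, 0.222×(-1.505078)=-0.334127.
Sum = -0.994619, so H' = 0.9946.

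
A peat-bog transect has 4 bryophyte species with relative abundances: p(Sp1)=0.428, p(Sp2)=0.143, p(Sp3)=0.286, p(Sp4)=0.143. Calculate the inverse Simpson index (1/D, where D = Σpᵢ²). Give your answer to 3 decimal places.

3.269

D = 0.428² + 0.143² + 0.286² + 0.143² = 0.1831840 + 0.0204490 + 0.0817960 + 0.0204490 = 0.3058780 (working shown to 7 dp, full precision carried).
So 1/D = 3.26928, i.e. 3.269 to 3 decimal places.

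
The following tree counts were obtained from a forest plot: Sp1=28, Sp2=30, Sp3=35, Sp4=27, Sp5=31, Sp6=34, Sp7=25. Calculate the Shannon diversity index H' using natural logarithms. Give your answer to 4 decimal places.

1.9396

Total N = 28+30+35+27+31+34+25 = 210, so the proportions are 0.133333, 0.142857, 0.166667, 0.128571, 0.147619, 0.161905, 0.119048 (working shown to 6 dp, full precision carried).
Each pᵢ ln pᵢ term: 0.133333×(-2.014903)=-0.268654, 0.142857×(-1.945910)=-0.277987, 0.166667×(-1.791759)=-0.298627, 0.128571×(-2.051271)=-0.263735, 0.147619×(-1.913120)=-0.282413, 0.161905×(-1.820747)=-0.294788, 0.119048×(-2.128232)=-0.253361.
Sum = -1.939564, so H' = 1.9396.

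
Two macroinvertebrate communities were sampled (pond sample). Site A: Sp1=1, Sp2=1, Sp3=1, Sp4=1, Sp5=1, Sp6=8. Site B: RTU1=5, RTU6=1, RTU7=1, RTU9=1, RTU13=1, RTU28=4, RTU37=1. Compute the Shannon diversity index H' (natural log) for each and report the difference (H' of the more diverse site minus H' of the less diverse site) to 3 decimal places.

Site A: N=13, proportions 0.07692, 0.07692, 0.07692, 0.07692, 0.07692, 0.61538, giving H' = 1.28529 (working shown to 5 dp, full precision carried).
Site B: N=14, proportions 0.35714, 0.07143, 0.07143, 0.07143, 0.07143, 0.28571, 0.07143, giving H' = 1.66817.
Difference = |1.28529 − 1.66817| = 0.38288, i.e. 0.383 to 3 decimal places.

0.383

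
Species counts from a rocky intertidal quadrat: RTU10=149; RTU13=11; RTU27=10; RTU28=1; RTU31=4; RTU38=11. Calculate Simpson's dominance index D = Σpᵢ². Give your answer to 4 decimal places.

0.6521

Total N = 149+11+10+1+4+11 = 186, so the proportions are 0.801075, 0.05914, 0.053763, 0.005376, 0.021505, 0.05914 (working shown to 6 dp, full precision carried).
D = 0.801075² + 0.05914² + 0.053763² + 0.005376² + 0.021505² + 0.05914² = 0.641722 + 0.003498 + 0.002891 + 0.000029 + 0.000462 + 0.003498 = 0.652099.
To 4 decimal places, D = 0.6521.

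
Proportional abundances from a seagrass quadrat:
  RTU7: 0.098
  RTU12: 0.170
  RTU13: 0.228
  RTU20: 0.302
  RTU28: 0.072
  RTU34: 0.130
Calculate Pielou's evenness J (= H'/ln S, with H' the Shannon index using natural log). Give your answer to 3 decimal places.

0.939

H' = −Σ pᵢ ln pᵢ = −((-0.22763) + (-0.30123) + (-0.33708) + (-0.36159) + (-0.18944) + (-0.26523)) = 1.68220 (working shown to 5 dp, full precision carried).
With S = 6 species, ln S = 1.79176, so J = 1.68220/1.79176 = 0.93886, i.e. 0.939 to 3 decimal places.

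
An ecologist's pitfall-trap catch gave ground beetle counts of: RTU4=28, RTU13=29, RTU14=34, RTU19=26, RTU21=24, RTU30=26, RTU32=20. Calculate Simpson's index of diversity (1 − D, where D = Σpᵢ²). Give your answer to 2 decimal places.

Total N = 28+29+34+26+24+26+20 = 187, so the proportions are 0.1497, 0.1551, 0.1818, 0.139, 0.1283, 0.139, 0.107 (working shown to 4 dp, full precision carried).
D = 0.1497² + 0.1551² + 0.1818² + 0.139² + 0.1283² + 0.139² + 0.107² = 0.0224 + 0.0240 + 0.0331 + 0.0193 + 0.0165 + 0.0193 + 0.0114 = 0.1461.
So 1 − D = 0.8539, i.e. 0.85 to 2 decimal places.

0.85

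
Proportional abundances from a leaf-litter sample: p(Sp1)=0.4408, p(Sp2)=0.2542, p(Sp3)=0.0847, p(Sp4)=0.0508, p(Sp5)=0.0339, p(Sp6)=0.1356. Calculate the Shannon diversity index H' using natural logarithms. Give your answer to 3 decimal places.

Each pᵢ ln pᵢ term (working shown to 5 dp, full precision carried): 0.4408×(-0.81916)=-0.36109, 0.2542×(-1.36963)=-0.34816, 0.0847×(-2.46864)=-0.20909, 0.0508×(-2.97986)=-0.15138, 0.0339×(-3.38434)=-0.11473, 0.1356×(-1.99805)=-0.27094.
Sum = -1.45538, so H' = 1.455.

1.455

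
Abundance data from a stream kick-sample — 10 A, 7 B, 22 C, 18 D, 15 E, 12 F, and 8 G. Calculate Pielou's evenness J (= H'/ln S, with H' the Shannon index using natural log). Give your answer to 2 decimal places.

0.96

Total N = 10+7+22+18+15+12+8 = 92, so the proportions are 0.1087, 0.0761, 0.2391, 0.1957, 0.163, 0.1304, 0.087 (working shown to 4 dp, full precision carried).
H' = −Σ pᵢ ln pᵢ = −((-0.2412) + (-0.1960) + (-0.3421) + (-0.3192) + (-0.2957) + (-0.2657) + (-0.2124)) = 1.8723.
With S = 7 species, ln S = 1.9459, so J = 1.8723/1.9459 = 0.9622, i.e. 0.96 to 2 decimal places.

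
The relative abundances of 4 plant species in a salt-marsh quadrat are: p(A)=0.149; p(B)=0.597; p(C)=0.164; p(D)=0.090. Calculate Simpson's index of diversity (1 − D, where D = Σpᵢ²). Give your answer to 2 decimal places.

0.59

D = 0.149² + 0.597² + 0.164² + 0.09² = 0.0222 + 0.3564 + 0.0269 + 0.0081 = 0.4136 (working shown to 4 dp, full precision carried).
So 1 − D = 0.5864, i.e. 0.59 to 2 decimal places.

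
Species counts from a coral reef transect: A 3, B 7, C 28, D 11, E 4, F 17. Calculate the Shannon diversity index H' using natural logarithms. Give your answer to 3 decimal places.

1.530

Total N = 3+7+28+11+4+17 = 70, so the proportions are 0.04286, 0.1, 0.4, 0.15714, 0.05714, 0.24286 (working shown to 5 dp, full precision carried).
Each pᵢ ln pᵢ term: 0.04286×(-3.14988)=-0.13499, 0.1×(-2.30259)=-0.23026, 0.4×(-0.91629)=-0.36652, 0.15714×(-1.85060)=-0.29081, 0.05714×(-2.86220)=-0.16355, 0.24286×(-1.41528)=-0.34371.
Sum = -1.52984, so H' = 1.530.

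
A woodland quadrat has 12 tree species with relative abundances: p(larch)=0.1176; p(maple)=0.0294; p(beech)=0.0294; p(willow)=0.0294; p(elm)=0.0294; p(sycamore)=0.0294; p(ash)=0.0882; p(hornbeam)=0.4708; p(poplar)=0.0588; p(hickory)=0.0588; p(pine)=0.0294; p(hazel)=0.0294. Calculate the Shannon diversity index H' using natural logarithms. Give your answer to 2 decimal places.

Each pᵢ ln pᵢ term (working shown to 4 dp, full precision carried): 0.1176×(-2.1405)=-0.2517, 0.0294×(-3.5268)=-0.1037, 0.0294×(-3.5268)=-0.1037, 0.0294×(-3.5268)=-0.1037, 0.0294×(-3.5268)=-0.1037, 0.0294×(-3.5268)=-0.1037, 0.0882×(-2.4281)=-0.2142, 0.4708×(-0.7533)=-0.3547, 0.0588×(-2.8336)=-0.1666, 0.0588×(-2.8336)=-0.1666, 0.0294×(-3.5268)=-0.1037, 0.0294×(-3.5268)=-0.1037.
Sum = -1.8796, so H' = 1.88.

1.88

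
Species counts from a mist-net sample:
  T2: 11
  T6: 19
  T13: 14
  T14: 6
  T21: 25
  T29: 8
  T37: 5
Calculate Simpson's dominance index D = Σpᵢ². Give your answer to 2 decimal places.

Total N = 11+19+14+6+25+8+5 = 88, so the proportions are 0.125, 0.2159, 0.1591, 0.0682, 0.2841, 0.0909, 0.0568 (working shown to 4 dp, full precision carried).
D = 0.125² + 0.2159² + 0.1591² + 0.0682² + 0.2841² + 0.0909² + 0.0568² = 0.0156 + 0.0466 + 0.0253 + 0.0046 + 0.0807 + 0.0083 + 0.0032 = 0.1844.
To 2 decimal places, D = 0.18.

0.18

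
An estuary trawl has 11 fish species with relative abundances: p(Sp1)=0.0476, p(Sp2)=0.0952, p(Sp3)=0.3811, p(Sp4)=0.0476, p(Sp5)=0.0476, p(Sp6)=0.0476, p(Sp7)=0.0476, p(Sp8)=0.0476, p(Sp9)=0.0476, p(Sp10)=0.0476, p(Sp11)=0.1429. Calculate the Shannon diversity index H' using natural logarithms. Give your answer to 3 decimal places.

Each pᵢ ln pᵢ term (working shown to 5 dp, full precision carried): 0.0476×(-3.04492)=-0.14494, 0.0952×(-2.35178)=-0.22389, 0.3811×(-0.96469)=-0.36764, 0.0476×(-3.04492)=-0.14494, 0.0476×(-3.04492)=-0.14494, 0.0476×(-3.04492)=-0.14494, 0.0476×(-3.04492)=-0.14494, 0.0476×(-3.04492)=-0.14494, 0.0476×(-3.04492)=-0.14494, 0.0476×(-3.04492)=-0.14494, 0.1429×(-1.94561)=-0.27803.
Sum = -2.02907, so H' = 2.029.

2.029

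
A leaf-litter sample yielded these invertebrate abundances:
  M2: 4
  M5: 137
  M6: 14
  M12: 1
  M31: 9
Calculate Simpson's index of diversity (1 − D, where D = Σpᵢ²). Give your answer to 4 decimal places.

Total N = 4+137+14+1+9 = 165, so the proportions are 0.024242, 0.830303, 0.084848, 0.006061, 0.054545 (working shown to 6 dp, full precision carried).
D = 0.024242² + 0.830303² + 0.084848² + 0.006061² + 0.054545² = 0.000588 + 0.689403 + 0.007199 + 0.000037 + 0.002975 = 0.700202.
So 1 − D = 0.299798, i.e. 0.2998 to 4 decimal places.

0.2998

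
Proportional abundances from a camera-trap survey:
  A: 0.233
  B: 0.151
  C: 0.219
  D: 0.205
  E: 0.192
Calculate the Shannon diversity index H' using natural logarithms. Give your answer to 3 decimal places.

Each pᵢ ln pᵢ term (working shown to 5 dp, full precision carried): 0.233×(-1.45672)=-0.33942, 0.151×(-1.89048)=-0.28546, 0.219×(-1.51868)=-0.33259, 0.205×(-1.58475)=-0.32487, 0.192×(-1.65026)=-0.31685.
Sum = -1.59919, so H' = 1.599.

1.599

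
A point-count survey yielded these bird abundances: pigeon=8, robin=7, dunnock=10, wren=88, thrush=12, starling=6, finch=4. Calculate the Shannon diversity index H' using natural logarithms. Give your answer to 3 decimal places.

1.250

Total N = 8+7+10+88+12+6+4 = 135, so the proportions are 0.05926, 0.05185, 0.07407, 0.65185, 0.08889, 0.04444, 0.02963 (working shown to 5 dp, full precision carried).
Each pᵢ ln pᵢ term: 0.05926×(-2.82583)=-0.16746, 0.05185×(-2.95936)=-0.15345, 0.07407×(-2.60269)=-0.19279, 0.65185×(-0.42794)=-0.27895, 0.08889×(-2.42037)=-0.21514, 0.04444×(-3.11352)=-0.13838, 0.02963×(-3.51898)=-0.10427.
Sum = -1.25044, so H' = 1.250.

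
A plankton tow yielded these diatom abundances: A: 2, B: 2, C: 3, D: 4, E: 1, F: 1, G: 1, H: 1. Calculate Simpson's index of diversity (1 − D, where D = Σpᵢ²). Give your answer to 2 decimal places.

Total N = 2+2+3+4+1+1+1+1 = 15, so the proportions are 0.1333, 0.1333, 0.2, 0.2667, 0.0667, 0.0667, 0.0667, 0.0667 (working shown to 4 dp, full precision carried).
D = 0.1333² + 0.1333² + 0.2² + 0.2667² + 0.0667² + 0.0667² + 0.0667² + 0.0667² = 0.0178 + 0.0178 + 0.0400 + 0.0711 + 0.0044 + 0.0044 + 0.0044 + 0.0044 = 0.1644.
So 1 − D = 0.8356, i.e. 0.84 to 2 decimal places.

0.84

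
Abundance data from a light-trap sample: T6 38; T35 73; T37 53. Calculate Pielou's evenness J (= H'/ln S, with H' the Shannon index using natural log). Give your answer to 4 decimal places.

0.9686

Total N = 38+73+53 = 164, so the proportions are 0.231707, 0.445122, 0.323171 (working shown to 6 dp, full precision carried).
H' = −Σ pᵢ ln pᵢ = −((-0.338821) + (-0.360285) + (-0.365045)) = 1.064151.
With S = 3 species, ln S = 1.098612, so J = 1.064151/1.098612 = 0.968632, i.e. 0.9686 to 4 decimal places.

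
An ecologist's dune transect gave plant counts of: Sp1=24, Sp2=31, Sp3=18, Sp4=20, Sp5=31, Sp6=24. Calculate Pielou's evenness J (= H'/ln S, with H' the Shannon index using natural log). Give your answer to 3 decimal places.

0.989

Total N = 24+31+18+20+31+24 = 148, so the proportions are 0.16216, 0.20946, 0.12162, 0.13514, 0.20946, 0.16216 (working shown to 5 dp, full precision carried).
H' = −Σ pᵢ ln pᵢ = −((-0.29500) + (-0.32743) + (-0.25624) + (-0.27047) + (-0.32743) + (-0.29500)) = 1.77157.
With S = 6 species, ln S = 1.79176, so J = 1.77157/1.79176 = 0.98873, i.e. 0.989 to 3 decimal places.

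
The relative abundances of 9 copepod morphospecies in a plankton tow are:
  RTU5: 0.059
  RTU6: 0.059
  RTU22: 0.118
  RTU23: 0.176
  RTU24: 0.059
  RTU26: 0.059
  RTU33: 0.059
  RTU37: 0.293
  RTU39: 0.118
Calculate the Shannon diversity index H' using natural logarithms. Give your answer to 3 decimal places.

Each pᵢ ln pᵢ term (working shown to 5 dp, full precision carried): 0.059×(-2.83022)=-0.16698, 0.059×(-2.83022)=-0.16698, 0.118×(-2.13707)=-0.25217, 0.176×(-1.73727)=-0.30576, 0.059×(-2.83022)=-0.16698, 0.059×(-2.83022)=-0.16698, 0.059×(-2.83022)=-0.16698, 0.293×(-1.22758)=-0.35968, 0.118×(-2.13707)=-0.25217.
Sum = -2.00470, so H' = 2.005.

2.005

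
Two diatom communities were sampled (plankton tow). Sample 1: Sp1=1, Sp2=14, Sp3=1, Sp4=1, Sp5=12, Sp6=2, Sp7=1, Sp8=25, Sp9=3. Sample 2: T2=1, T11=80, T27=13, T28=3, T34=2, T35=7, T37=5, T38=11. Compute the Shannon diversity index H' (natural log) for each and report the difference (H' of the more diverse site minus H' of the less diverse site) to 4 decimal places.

0.3373

Sample 1: N=60, proportions 0.0166667, 0.2333333, 0.0166667, 0.0166667, 0.2, 0.0333333, 0.0166667, 0.4166667, 0.05, giving H' = 1.5623494 (working shown to 7 dp, full precision carried).
Sample 2: N=122, proportions 0.0081967, 0.6557377, 0.1065574, 0.0245902, 0.0163934, 0.057377, 0.0409836, 0.0901639, giving H' = 1.2250537.
Difference = |1.5623494 − 1.2250537| = 0.3372957, i.e. 0.3373 to 4 decimal places.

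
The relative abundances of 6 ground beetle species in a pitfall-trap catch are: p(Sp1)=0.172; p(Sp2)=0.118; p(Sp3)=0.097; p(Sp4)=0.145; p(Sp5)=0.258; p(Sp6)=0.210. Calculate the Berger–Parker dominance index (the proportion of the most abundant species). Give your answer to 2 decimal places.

The largest proportion is 0.258, i.e. d = 0.26 to 2 decimal places.

0.26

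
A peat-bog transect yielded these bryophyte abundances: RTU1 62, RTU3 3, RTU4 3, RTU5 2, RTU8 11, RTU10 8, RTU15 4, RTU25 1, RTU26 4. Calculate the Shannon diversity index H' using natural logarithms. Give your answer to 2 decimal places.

Total N = 62+3+3+2+11+8+4+1+4 = 98, so the proportions are 0.6327, 0.0306, 0.0306, 0.0204, 0.1122, 0.0816, 0.0408, 0.0102, 0.0408 (working shown to 4 dp, full precision carried).
Each pᵢ ln pᵢ term: 0.6327×(-0.4578)=-0.2896, 0.0306×(-3.4864)=-0.1067, 0.0306×(-3.4864)=-0.1067, 0.0204×(-3.8918)=-0.0794, 0.1122×(-2.1871)=-0.2455, 0.0816×(-2.5055)=-0.2045, 0.0408×(-3.1987)=-0.1306, 0.0102×(-4.5850)=-0.0468, 0.0408×(-3.1987)=-0.1306.
Sum = -1.3404, so H' = 1.34.

1.34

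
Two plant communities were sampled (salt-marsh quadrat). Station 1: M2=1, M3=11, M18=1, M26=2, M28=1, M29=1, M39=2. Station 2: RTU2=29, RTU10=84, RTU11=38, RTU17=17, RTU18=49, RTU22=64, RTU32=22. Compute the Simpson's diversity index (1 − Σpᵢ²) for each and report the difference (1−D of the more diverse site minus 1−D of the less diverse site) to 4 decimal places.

Station 1: N=19, proportions 0.052632, 0.578947, 0.052632, 0.105263, 0.052632, 0.052632, 0.105263, giving 1−D = 0.631579 (working shown to 6 dp, full precision carried).
Station 2: N=303, proportions 0.09571, 0.277228, 0.125413, 0.056106, 0.161716, 0.211221, 0.072607, giving 1−D = 0.819070.
Difference = |0.631579 − 0.819070| = 0.187491, i.e. 0.1875 to 4 decimal places.

0.1875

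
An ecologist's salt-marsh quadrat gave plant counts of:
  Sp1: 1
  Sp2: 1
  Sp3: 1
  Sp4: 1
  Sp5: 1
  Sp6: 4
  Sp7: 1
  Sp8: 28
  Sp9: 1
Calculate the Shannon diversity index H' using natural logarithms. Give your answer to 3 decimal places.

Total N = 1+1+1+1+1+4+1+28+1 = 39, so the proportions are 0.02564, 0.02564, 0.02564, 0.02564, 0.02564, 0.10256, 0.02564, 0.71795, 0.02564 (working shown to 5 dp, full precision carried).
Each pᵢ ln pᵢ term: 0.02564×(-3.66356)=-0.09394, 0.02564×(-3.66356)=-0.09394, 0.02564×(-3.66356)=-0.09394, 0.02564×(-3.66356)=-0.09394, 0.02564×(-3.66356)=-0.09394, 0.10256×(-2.27727)=-0.23357, 0.02564×(-3.66356)=-0.09394, 0.71795×(-0.33136)=-0.23790, 0.02564×(-3.66356)=-0.09394.
Sum = -1.12903, so H' = 1.129.

1.129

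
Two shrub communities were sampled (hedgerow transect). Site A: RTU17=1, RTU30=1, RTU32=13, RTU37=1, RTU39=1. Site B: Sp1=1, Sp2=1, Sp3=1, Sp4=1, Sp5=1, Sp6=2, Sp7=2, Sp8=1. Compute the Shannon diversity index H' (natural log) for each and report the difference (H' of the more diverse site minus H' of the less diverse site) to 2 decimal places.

Site A: N=17, proportions 0.0588, 0.0588, 0.7647, 0.0588, 0.0588, giving H' = 0.8718 (working shown to 4 dp, full precision carried).
Site B: N=10, proportions 0.1, 0.1, 0.1, 0.1, 0.1, 0.2, 0.2, 0.1, giving H' = 2.0253.
Difference = |0.8718 − 2.0253| = 1.1535, i.e. 1.15 to 2 decimal places.

1.15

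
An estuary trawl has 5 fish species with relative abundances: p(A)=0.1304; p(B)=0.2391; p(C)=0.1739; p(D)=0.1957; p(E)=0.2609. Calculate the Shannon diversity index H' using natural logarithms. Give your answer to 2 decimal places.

1.58

Each pᵢ ln pᵢ term (working shown to 4 dp, full precision carried): 0.1304×(-2.0371)=-0.2656, 0.2391×(-1.4309)=-0.3421, 0.1739×(-1.7493)=-0.3042, 0.1957×(-1.6312)=-0.3192, 0.2609×(-1.3436)=-0.3505.
Sum = -1.5817, so H' = 1.58.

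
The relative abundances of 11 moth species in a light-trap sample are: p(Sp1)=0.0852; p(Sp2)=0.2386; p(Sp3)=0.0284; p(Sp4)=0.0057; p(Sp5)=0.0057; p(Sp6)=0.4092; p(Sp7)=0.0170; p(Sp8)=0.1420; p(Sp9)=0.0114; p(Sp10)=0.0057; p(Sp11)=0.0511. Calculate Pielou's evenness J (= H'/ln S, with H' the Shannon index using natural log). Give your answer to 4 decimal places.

H' = −Σ pᵢ ln pᵢ = −((-0.209827) + (-0.341906) + (-0.101143) + (-0.029454) + (-0.029454) + (-0.365641) + (-0.069267) + (-0.277174) + (-0.051005) + (-0.029454) + (-0.151970)) = 1.656293 (working shown to 6 dp, full precision carried).
With S = 11 species, ln S = 2.397895, so J = 1.656293/2.397895 = 0.690728, i.e. 0.6907 to 4 decimal places.

0.6907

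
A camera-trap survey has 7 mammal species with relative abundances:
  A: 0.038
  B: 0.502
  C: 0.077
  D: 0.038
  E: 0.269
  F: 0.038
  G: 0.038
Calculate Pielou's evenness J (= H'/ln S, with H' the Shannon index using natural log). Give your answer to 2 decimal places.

H' = −Σ pᵢ ln pᵢ = −((-0.1243) + (-0.3460) + (-0.1974) + (-0.1243) + (-0.3532) + (-0.1243) + (-0.1243)) = 1.3937 (working shown to 4 dp, full precision carried).
With S = 7 species, ln S = 1.9459, so J = 1.3937/1.9459 = 0.7162, i.e. 0.72 to 2 decimal places.

0.72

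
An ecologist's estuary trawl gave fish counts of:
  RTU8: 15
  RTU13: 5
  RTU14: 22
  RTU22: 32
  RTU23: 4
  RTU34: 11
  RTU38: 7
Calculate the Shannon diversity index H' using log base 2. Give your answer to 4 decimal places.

2.4805

Total N = 15+5+22+32+4+11+7 = 96, so the proportions are 0.15625, 0.052083, 0.229167, 0.333333, 0.041667, 0.114583, 0.072917 (working shown to 6 dp, full precision carried).
Each pᵢ log₂ pᵢ term: 0.15625×(-2.678072)=-0.418449, 0.052083×(-4.263034)=-0.222033, 0.229167×(-2.125531)=-0.487101, 0.333333×(-1.584963)=-0.528321, 0.041667×(-4.584963)=-0.191040, 0.114583×(-3.125531)=-0.358134, 0.072917×(-3.777608)=-0.275451.
Sum = -2.480528, so H' = 2.4805.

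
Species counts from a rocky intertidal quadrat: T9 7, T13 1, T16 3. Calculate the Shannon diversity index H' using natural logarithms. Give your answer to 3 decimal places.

Total N = 7+1+3 = 11, so the proportions are 0.63636, 0.09091, 0.27273 (working shown to 5 dp, full precision carried).
Each pᵢ ln pᵢ term: 0.63636×(-0.45199)=-0.28763, 0.09091×(-2.39790)=-0.21799, 0.27273×(-1.29928)=-0.35435.
Sum = -0.85997, so H' = 0.860.

0.860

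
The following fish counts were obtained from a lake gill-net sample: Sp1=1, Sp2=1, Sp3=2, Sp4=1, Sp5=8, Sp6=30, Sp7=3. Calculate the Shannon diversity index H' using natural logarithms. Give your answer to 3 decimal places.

Total N = 1+1+2+1+8+30+3 = 46, so the proportions are 0.02174, 0.02174, 0.04348, 0.02174, 0.17391, 0.65217, 0.06522 (working shown to 5 dp, full precision carried).
Each pᵢ ln pᵢ term: 0.02174×(-3.82864)=-0.08323, 0.02174×(-3.82864)=-0.08323, 0.04348×(-3.13549)=-0.13633, 0.02174×(-3.82864)=-0.08323, 0.17391×(-1.74920)=-0.30421, 0.65217×(-0.42744)=-0.27877, 0.06522×(-2.73003)=-0.17805.
Sum = -1.14704, so H' = 1.147.

1.147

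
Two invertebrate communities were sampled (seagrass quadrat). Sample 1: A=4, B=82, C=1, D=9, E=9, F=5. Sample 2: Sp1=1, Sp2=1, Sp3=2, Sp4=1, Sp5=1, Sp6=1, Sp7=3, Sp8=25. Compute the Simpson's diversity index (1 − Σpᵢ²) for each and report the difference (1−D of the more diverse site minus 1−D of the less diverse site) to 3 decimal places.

0.048

Sample 1: N=110, proportions 0.03636, 0.74545, 0.00909, 0.08182, 0.08182, 0.04545, giving 1−D = 0.42744 (working shown to 5 dp, full precision carried).
Sample 2: N=35, proportions 0.02857, 0.02857, 0.05714, 0.02857, 0.02857, 0.02857, 0.08571, 0.71429, giving 1−D = 0.47510.
Difference = |0.42744 − 0.47510| = 0.04766, i.e. 0.048 to 3 decimal places.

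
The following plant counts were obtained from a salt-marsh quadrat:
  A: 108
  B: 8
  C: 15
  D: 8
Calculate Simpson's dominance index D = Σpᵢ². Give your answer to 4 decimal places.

0.6220

Total N = 108+8+15+8 = 139, so the proportions are 0.776978, 0.057554, 0.107914, 0.057554 (working shown to 6 dp, full precision carried).
D = 0.776978² + 0.057554² + 0.107914² + 0.057554² = 0.603695 + 0.003312 + 0.011645 + 0.003312 = 0.621966.
To 4 decimal places, D = 0.6220.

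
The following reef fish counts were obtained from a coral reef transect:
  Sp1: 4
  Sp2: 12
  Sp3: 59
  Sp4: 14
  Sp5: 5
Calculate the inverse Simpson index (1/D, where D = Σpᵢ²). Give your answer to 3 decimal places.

2.288

Total N = 4+12+59+14+5 = 94, so the proportions are 0.042553, 0.12766, 0.62766, 0.148936, 0.053191 (working shown to 6 dp, full precision carried).
D = 0.042553² + 0.12766² + 0.62766² + 0.148936² + 0.053191² = 0.001811 + 0.016297 + 0.393957 + 0.022182 + 0.002829 = 0.437076.
So 1/D = 2.28793, i.e. 2.288 to 3 decimal places.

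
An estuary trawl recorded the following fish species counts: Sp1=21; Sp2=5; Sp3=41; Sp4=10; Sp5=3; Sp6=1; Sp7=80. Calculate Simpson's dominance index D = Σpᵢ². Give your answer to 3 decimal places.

Total N = 21+5+41+10+3+1+80 = 161, so the proportions are 0.13043, 0.03106, 0.25466, 0.06211, 0.01863, 0.00621, 0.49689 (working shown to 5 dp, full precision carried).
D = 0.13043² + 0.03106² + 0.25466² + 0.06211² + 0.01863² + 0.00621² + 0.49689² = 0.01701 + 0.00096 + 0.06485 + 0.00386 + 0.00035 + 0.00004 + 0.24690 = 0.33398.
To 3 decimal places, D = 0.334.

0.334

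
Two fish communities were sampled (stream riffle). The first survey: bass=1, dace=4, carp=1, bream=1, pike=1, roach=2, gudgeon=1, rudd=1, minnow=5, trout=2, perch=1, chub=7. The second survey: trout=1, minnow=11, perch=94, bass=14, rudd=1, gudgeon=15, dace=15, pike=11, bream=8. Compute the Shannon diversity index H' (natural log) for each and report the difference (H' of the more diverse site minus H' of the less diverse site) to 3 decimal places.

The first survey: N=27, proportions 0.037037, 0.148148, 0.037037, 0.037037, 0.037037, 0.074074, 0.037037, 0.037037, 0.185185, 0.074074, 0.037037, 0.259259, giving H' = 2.185232 (working shown to 6 dp, full precision carried).
The second survey: N=170, proportions 0.005882, 0.064706, 0.552941, 0.082353, 0.005882, 0.088235, 0.088235, 0.064706, 0.047059, giving H' = 1.520226.
Difference = |2.185232 − 1.520226| = 0.665006, i.e. 0.665 to 3 decimal places.

0.665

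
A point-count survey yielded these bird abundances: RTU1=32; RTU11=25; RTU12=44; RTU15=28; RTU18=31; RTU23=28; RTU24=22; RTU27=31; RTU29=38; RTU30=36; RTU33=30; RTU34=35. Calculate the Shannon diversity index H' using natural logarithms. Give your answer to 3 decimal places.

Total N = 32+25+44+28+31+28+22+31+38+36+30+35 = 380, so the proportions are 0.08421, 0.06579, 0.11579, 0.07368, 0.08158, 0.07368, 0.05789, 0.08158, 0.1, 0.09474, 0.07895, 0.09211 (working shown to 5 dp, full precision carried).
Each pᵢ ln pᵢ term: 0.08421×(-2.47444)=-0.20837, 0.06579×(-2.72130)=-0.17903, 0.11579×(-2.15598)=-0.24964, 0.07368×(-2.60797)=-0.19217, 0.08158×(-2.50618)=-0.20445, 0.07368×(-2.60797)=-0.19217, 0.05789×(-2.84913)=-0.16495, 0.08158×(-2.50618)=-0.20445, 0.1×(-2.30259)=-0.23026, 0.09474×(-2.35665)=-0.22326, 0.07895×(-2.53897)=-0.20045, 0.09211×(-2.38482)=-0.21965.
Sum = -2.46885, so H' = 2.469.

2.469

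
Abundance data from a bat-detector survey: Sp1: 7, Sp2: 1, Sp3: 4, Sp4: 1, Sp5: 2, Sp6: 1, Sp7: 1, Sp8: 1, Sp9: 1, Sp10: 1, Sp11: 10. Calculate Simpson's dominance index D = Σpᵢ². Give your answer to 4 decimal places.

0.1956

Total N = 7+1+4+1+2+1+1+1+1+1+10 = 30, so the proportions are 0.233333, 0.033333, 0.133333, 0.033333, 0.066667, 0.033333, 0.033333, 0.033333, 0.033333, 0.033333, 0.333333 (working shown to 6 dp, full precision carried).
D = 0.233333² + 0.033333² + 0.133333² + 0.033333² + 0.066667² + 0.033333² + 0.033333² + 0.033333² + 0.033333² + 0.033333² + 0.333333² = 0.054444 + 0.001111 + 0.017778 + 0.001111 + 0.004444 + 0.001111 + 0.001111 + 0.001111 + 0.001111 + 0.001111 + 0.111111 = 0.195556.
To 4 decimal places, D = 0.1956.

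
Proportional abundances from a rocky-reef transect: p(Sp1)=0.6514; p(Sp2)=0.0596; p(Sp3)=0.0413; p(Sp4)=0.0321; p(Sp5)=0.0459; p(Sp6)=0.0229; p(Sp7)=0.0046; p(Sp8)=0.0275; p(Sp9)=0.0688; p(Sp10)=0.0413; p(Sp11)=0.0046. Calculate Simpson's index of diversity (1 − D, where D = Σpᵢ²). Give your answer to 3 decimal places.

0.560

D = 0.6514² + 0.0596² + 0.0413² + 0.0321² + 0.0459² + 0.0229² + 0.0046² + 0.0275² + 0.0688² + 0.0413² + 0.0046² = 0.42432 + 0.00355 + 0.00171 + 0.00103 + 0.00211 + 0.00052 + 0.00002 + 0.00076 + 0.00473 + 0.00171 + 0.00002 = 0.44048 (working shown to 5 dp, full precision carried).
So 1 − D = 0.55952, i.e. 0.560 to 3 decimal places.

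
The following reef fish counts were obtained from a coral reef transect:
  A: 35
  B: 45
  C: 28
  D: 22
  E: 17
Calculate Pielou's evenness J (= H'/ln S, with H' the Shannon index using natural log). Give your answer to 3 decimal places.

Total N = 35+45+28+22+17 = 147, so the proportions are 0.2381, 0.30612, 0.19048, 0.14966, 0.11565 (working shown to 5 dp, full precision carried).
H' = −Σ pᵢ ln pᵢ = −((-0.34169) + (-0.36238) + (-0.31585) + (-0.28426) + (-0.24947)) = 1.55366.
With S = 5 species, ln S = 1.60944, so J = 1.55366/1.60944 = 0.96534, i.e. 0.965 to 3 decimal places.

0.965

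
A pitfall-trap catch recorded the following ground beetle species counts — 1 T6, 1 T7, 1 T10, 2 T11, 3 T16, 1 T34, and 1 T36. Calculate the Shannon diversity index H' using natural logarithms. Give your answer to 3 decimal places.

1.834

Total N = 1+1+1+2+3+1+1 = 10, so the proportions are 0.1, 0.1, 0.1, 0.2, 0.3, 0.1, 0.1 (working shown to 5 dp, full precision carried).
Each pᵢ ln pᵢ term: 0.1×(-2.30259)=-0.23026, 0.1×(-2.30259)=-0.23026, 0.1×(-2.30259)=-0.23026, 0.2×(-1.60944)=-0.32189, 0.3×(-1.20397)=-0.36119, 0.1×(-2.30259)=-0.23026, 0.1×(-2.30259)=-0.23026.
Sum = -1.83437, so H' = 1.834.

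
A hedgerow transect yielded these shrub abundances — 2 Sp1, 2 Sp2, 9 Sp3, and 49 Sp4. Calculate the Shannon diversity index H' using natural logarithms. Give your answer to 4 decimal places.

Total N = 2+2+9+49 = 62, so the proportions are 0.032258, 0.032258, 0.145161, 0.790323 (working shown to 6 dp, full precision carried).
Each pᵢ ln pᵢ term: 0.032258×(-3.433987)=-0.110774, 0.032258×(-3.433987)=-0.110774, 0.145161×(-1.929910)=-0.280148, 0.790323×(-0.235314)=-0.185974.
Sum = -0.687670, so H' = 0.6877.

0.6877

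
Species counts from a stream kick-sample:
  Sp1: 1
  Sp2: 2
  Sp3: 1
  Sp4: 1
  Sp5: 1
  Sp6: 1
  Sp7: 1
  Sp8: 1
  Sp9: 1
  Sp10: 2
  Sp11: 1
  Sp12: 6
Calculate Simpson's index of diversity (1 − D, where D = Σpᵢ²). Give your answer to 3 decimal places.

Total N = 1+2+1+1+1+1+1+1+1+2+1+6 = 19, so the proportions are 0.05263, 0.10526, 0.05263, 0.05263, 0.05263, 0.05263, 0.05263, 0.05263, 0.05263, 0.10526, 0.05263, 0.31579 (working shown to 5 dp, full precision carried).
D = 0.05263² + 0.10526² + 0.05263² + 0.05263² + 0.05263² + 0.05263² + 0.05263² + 0.05263² + 0.05263² + 0.10526² + 0.05263² + 0.31579² = 0.00277 + 0.01108 + 0.00277 + 0.00277 + 0.00277 + 0.00277 + 0.00277 + 0.00277 + 0.00277 + 0.01108 + 0.00277 + 0.09972 = 0.14681.
So 1 − D = 0.85319, i.e. 0.853 to 3 decimal places.

0.853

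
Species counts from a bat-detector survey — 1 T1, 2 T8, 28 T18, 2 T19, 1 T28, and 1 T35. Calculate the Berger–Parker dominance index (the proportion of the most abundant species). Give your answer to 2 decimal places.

0.80

Total N = 1+2+28+2+1+1 = 35, so the proportions are 0.0286, 0.0571, 0.8, 0.0571, 0.0286, 0.0286 (working shown to 4 dp, full precision carried).
The largest proportion is 0.8, i.e. d = 0.80 to 2 decimal places.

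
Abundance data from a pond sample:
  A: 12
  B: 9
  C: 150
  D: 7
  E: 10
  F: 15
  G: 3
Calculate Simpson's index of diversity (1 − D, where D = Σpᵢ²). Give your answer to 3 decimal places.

0.455

Total N = 12+9+150+7+10+15+3 = 206, so the proportions are 0.05825, 0.04369, 0.72816, 0.03398, 0.04854, 0.07282, 0.01456 (working shown to 5 dp, full precision carried).
D = 0.05825² + 0.04369² + 0.72816² + 0.03398² + 0.04854² + 0.07282² + 0.01456² = 0.00339 + 0.00191 + 0.53021 + 0.00115 + 0.00236 + 0.00530 + 0.00021 = 0.54454.
So 1 − D = 0.45546, i.e. 0.455 to 3 decimal places.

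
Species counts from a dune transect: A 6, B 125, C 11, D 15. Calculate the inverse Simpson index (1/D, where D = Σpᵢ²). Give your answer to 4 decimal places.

1.5399

Total N = 6+125+11+15 = 157, so the proportions are 0.0382166, 0.7961783, 0.0700637, 0.0955414 (working shown to 7 dp, full precision carried).
D = 0.0382166² + 0.7961783² + 0.0700637² + 0.0955414² = 0.0014605 + 0.6339000 + 0.0049089 + 0.0091282 = 0.6493975.
So 1/D = 1.539889, i.e. 1.5399 to 4 decimal places.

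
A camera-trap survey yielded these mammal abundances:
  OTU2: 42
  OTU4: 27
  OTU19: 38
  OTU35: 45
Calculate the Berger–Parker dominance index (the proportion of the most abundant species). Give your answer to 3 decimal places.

Total N = 42+27+38+45 = 152, so the proportions are 0.27632, 0.17763, 0.25, 0.29605 (working shown to 5 dp, full precision carried).
The largest proportion is 0.29605, i.e. d = 0.296 to 3 decimal places.

0.296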